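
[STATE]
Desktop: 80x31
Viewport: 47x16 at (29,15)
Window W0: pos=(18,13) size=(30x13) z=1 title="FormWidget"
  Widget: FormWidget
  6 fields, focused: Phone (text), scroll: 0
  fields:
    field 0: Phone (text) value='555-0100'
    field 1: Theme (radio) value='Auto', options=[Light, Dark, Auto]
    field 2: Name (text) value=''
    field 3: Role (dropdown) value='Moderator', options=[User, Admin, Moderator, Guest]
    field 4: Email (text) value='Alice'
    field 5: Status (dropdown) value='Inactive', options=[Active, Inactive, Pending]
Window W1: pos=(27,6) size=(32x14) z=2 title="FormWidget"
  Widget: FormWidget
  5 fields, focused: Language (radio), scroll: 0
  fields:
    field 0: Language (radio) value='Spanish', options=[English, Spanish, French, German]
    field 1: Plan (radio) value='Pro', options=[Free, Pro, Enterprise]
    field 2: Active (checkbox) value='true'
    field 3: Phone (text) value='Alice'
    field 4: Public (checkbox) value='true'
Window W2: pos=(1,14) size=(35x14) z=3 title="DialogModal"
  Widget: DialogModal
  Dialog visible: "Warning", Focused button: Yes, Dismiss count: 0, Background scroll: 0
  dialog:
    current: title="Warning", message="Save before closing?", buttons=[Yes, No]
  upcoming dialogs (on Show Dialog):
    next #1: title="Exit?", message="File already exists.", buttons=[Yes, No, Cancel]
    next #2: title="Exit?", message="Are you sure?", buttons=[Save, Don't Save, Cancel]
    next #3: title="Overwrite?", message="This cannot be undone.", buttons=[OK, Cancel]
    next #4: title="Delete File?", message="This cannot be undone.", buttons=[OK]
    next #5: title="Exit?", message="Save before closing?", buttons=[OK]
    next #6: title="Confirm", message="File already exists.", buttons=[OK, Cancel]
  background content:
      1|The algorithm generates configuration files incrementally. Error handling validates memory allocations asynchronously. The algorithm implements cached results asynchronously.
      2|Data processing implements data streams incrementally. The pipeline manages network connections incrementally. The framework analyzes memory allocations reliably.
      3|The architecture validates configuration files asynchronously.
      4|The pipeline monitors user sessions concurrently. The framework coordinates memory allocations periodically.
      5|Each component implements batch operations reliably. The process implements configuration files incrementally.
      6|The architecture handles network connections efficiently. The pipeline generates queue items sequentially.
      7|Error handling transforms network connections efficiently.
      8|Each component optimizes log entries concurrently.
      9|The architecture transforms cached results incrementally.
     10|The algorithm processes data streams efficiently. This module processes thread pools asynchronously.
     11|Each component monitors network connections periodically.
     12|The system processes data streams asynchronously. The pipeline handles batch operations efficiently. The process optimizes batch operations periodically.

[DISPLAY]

      ┃                      ┃                 
──────┨                      ┃                 
figura┃                      ┃                 
data s┃                      ┃                 
┐onfig┃━━━━━━━━━━━━━━━━━━━━━━┛                 
│essio┃ice       ]┃                            
│tch o┃active   ▼]┃                            
│work ┃           ┃                            
┘twork┃           ┃                            
g entr┃           ┃                            
 cache┃━━━━━━━━━━━┛                            
a stre┃                                        
━━━━━━┛                                        
                                               
                                               
                                               


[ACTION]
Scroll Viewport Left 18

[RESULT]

dal                     ┃                      
────────────────────────┨                      
ithm generates configura┃                      
essing implements data s┃                      
──────────────────┐onfig┃━━━━━━━━━━━━━━━━━━━━━━
   Warning        │essio┃ice       ]┃          
e before closing? │tch o┃active   ▼]┃          
  [Yes]  No       │work ┃           ┃          
──────────────────┘twork┃           ┃          
onent optimizes log entr┃           ┃          
tecture transforms cache┃━━━━━━━━━━━┛          
ithm processes data stre┃                      
━━━━━━━━━━━━━━━━━━━━━━━━┛                      
                                               
                                               
                                               


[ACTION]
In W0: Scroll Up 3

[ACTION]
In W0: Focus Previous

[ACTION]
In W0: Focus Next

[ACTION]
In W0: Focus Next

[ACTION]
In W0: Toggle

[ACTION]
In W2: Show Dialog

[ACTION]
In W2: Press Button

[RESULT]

dal                     ┃                      
────────────────────────┨                      
ithm generates configura┃                      
essing implements data s┃                      
tecture validates config┃━━━━━━━━━━━━━━━━━━━━━━
ine monitors user sessio┃ice       ]┃          
onent implements batch o┃active   ▼]┃          
tecture handles network ┃           ┃          
dling transforms network┃           ┃          
onent optimizes log entr┃           ┃          
tecture transforms cache┃━━━━━━━━━━━┛          
ithm processes data stre┃                      
━━━━━━━━━━━━━━━━━━━━━━━━┛                      
                                               
                                               
                                               


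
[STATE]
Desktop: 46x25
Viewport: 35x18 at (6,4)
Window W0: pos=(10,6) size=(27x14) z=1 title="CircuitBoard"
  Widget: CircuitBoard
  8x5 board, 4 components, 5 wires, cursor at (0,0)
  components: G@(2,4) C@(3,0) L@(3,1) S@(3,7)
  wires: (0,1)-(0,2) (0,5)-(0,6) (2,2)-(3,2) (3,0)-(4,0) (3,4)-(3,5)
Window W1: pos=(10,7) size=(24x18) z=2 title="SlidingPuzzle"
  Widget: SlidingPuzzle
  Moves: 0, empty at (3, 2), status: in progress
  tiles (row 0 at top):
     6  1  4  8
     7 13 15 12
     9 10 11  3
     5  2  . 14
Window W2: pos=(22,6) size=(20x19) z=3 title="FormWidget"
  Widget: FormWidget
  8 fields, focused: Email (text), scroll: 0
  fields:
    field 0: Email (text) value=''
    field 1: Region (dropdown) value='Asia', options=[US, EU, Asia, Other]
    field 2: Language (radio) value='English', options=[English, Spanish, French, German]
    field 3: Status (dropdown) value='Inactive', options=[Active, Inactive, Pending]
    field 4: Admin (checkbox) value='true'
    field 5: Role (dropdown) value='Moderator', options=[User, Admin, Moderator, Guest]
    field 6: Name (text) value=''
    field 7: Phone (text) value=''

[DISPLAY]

                                   
                                   
    ┏━━━━━━━━━━━┏━━━━━━━━━━━━━━━━━━
    ┏━━━━━━━━━━━┃ FormWidget       
    ┃ SlidingPuz┠──────────────────
    ┠───────────┃> Email:      [  ]
    ┃┌────┬────┬┃  Region:     [A▼]
    ┃│  6 │  1 │┃  Language:   (●) 
    ┃├────┼────┼┃  Status:     [I▼]
    ┃│  7 │ 13 │┃  Admin:      [x] 
    ┃├────┼────┼┃  Role:       [M▼]
    ┃│  9 │ 10 │┃  Name:       [  ]
    ┃├────┼────┼┃  Phone:      [  ]
    ┃│  5 │  2 │┃                  
    ┃└────┴────┴┃                  
    ┃Moves: 0   ┃                  
    ┃           ┃                  
    ┃           ┃                  


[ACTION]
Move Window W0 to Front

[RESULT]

                                   
                                   
    ┏━━━━━━━━━━━━━━━━━━━━━━━━━┓━━━━
    ┃ CircuitBoard            ┃    
    ┠─────────────────────────┨────
    ┃   0 1 2 3 4 5 6 7       ┃[  ]
    ┃0  [.]  · ─ ·           ·┃[A▼]
    ┃                         ┃(●) 
    ┃1                        ┃[I▼]
    ┃                         ┃[x] 
    ┃2           ·       G    ┃[M▼]
    ┃            │            ┃[  ]
    ┃3   C   L   ·       · ─ ·┃[  ]
    ┃    │                    ┃    
    ┃4   ·                    ┃    
    ┗━━━━━━━━━━━━━━━━━━━━━━━━━┛    
    ┃           ┃                  
    ┃           ┃                  


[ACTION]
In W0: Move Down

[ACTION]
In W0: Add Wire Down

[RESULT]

                                   
                                   
    ┏━━━━━━━━━━━━━━━━━━━━━━━━━┓━━━━
    ┃ CircuitBoard            ┃    
    ┠─────────────────────────┨────
    ┃   0 1 2 3 4 5 6 7       ┃[  ]
    ┃0       · ─ ·           ·┃[A▼]
    ┃                         ┃(●) 
    ┃1  [.]                   ┃[I▼]
    ┃    │                    ┃[x] 
    ┃2   ·       ·       G    ┃[M▼]
    ┃            │            ┃[  ]
    ┃3   C   L   ·       · ─ ·┃[  ]
    ┃    │                    ┃    
    ┃4   ·                    ┃    
    ┗━━━━━━━━━━━━━━━━━━━━━━━━━┛    
    ┃           ┃                  
    ┃           ┃                  


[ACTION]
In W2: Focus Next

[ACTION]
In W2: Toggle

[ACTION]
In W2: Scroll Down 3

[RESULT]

                                   
                                   
    ┏━━━━━━━━━━━━━━━━━━━━━━━━━┓━━━━
    ┃ CircuitBoard            ┃    
    ┠─────────────────────────┨────
    ┃   0 1 2 3 4 5 6 7       ┃[I▼]
    ┃0       · ─ ·           ·┃[x] 
    ┃                         ┃[M▼]
    ┃1  [.]                   ┃[  ]
    ┃    │                    ┃[  ]
    ┃2   ·       ·       G    ┃    
    ┃            │            ┃    
    ┃3   C   L   ·       · ─ ·┃    
    ┃    │                    ┃    
    ┃4   ·                    ┃    
    ┗━━━━━━━━━━━━━━━━━━━━━━━━━┛    
    ┃           ┃                  
    ┃           ┃                  


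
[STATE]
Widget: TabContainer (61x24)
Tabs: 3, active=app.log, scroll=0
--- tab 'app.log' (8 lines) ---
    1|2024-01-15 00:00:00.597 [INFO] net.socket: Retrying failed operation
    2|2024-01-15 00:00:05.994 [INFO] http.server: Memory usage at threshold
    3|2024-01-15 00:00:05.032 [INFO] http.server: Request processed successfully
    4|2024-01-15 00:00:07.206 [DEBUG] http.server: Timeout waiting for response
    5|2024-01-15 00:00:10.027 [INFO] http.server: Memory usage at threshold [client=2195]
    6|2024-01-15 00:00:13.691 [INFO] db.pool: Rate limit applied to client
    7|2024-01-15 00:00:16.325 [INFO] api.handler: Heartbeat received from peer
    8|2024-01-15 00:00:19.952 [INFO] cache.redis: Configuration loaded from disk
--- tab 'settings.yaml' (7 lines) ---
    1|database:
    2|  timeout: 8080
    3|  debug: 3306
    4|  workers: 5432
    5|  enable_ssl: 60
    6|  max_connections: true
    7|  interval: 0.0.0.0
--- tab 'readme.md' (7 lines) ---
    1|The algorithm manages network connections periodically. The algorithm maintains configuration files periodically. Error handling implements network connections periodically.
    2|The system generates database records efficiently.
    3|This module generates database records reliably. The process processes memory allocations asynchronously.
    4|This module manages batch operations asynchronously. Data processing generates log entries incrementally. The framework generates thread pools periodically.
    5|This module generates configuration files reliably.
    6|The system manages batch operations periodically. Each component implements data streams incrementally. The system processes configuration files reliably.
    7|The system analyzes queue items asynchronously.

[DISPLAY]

[app.log]│ settings.yaml │ readme.md                         
─────────────────────────────────────────────────────────────
2024-01-15 00:00:00.597 [INFO] net.socket: Retrying failed op
2024-01-15 00:00:05.994 [INFO] http.server: Memory usage at t
2024-01-15 00:00:05.032 [INFO] http.server: Request processed
2024-01-15 00:00:07.206 [DEBUG] http.server: Timeout waiting 
2024-01-15 00:00:10.027 [INFO] http.server: Memory usage at t
2024-01-15 00:00:13.691 [INFO] db.pool: Rate limit applied to
2024-01-15 00:00:16.325 [INFO] api.handler: Heartbeat receive
2024-01-15 00:00:19.952 [INFO] cache.redis: Configuration loa
                                                             
                                                             
                                                             
                                                             
                                                             
                                                             
                                                             
                                                             
                                                             
                                                             
                                                             
                                                             
                                                             
                                                             


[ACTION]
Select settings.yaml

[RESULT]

 app.log │[settings.yaml]│ readme.md                         
─────────────────────────────────────────────────────────────
database:                                                    
  timeout: 8080                                              
  debug: 3306                                                
  workers: 5432                                              
  enable_ssl: 60                                             
  max_connections: true                                      
  interval: 0.0.0.0                                          
                                                             
                                                             
                                                             
                                                             
                                                             
                                                             
                                                             
                                                             
                                                             
                                                             
                                                             
                                                             
                                                             
                                                             
                                                             


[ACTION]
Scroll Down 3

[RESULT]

 app.log │[settings.yaml]│ readme.md                         
─────────────────────────────────────────────────────────────
  workers: 5432                                              
  enable_ssl: 60                                             
  max_connections: true                                      
  interval: 0.0.0.0                                          
                                                             
                                                             
                                                             
                                                             
                                                             
                                                             
                                                             
                                                             
                                                             
                                                             
                                                             
                                                             
                                                             
                                                             
                                                             
                                                             
                                                             
                                                             


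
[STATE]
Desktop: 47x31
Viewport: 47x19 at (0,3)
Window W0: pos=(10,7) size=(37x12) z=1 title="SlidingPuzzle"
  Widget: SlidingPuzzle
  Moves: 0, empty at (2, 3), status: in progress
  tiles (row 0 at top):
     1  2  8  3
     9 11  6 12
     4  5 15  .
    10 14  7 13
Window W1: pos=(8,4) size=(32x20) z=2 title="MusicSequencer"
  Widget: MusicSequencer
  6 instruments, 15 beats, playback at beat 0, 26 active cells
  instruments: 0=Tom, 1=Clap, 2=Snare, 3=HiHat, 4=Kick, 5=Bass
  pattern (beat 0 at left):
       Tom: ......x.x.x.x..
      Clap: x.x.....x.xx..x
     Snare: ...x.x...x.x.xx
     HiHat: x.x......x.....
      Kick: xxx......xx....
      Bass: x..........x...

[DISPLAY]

                                               
        ┏━━━━━━━━━━━━━━━━━━━━━━━━━━━━━━┓       
        ┃ MusicSequencer               ┃       
        ┠──────────────────────────────┨       
        ┃      ▼12345678901234         ┃━━━━━━┓
        ┃   Tom······█·█·█·█··         ┃      ┃
        ┃  Clap█·█·····█·██··█         ┃──────┨
        ┃ Snare···█·█···█·█·██         ┃      ┃
        ┃ HiHat█·█······█·····         ┃      ┃
        ┃  Kick███······██····         ┃      ┃
        ┃  Bass█··········█···         ┃      ┃
        ┃                              ┃      ┃
        ┃                              ┃      ┃
        ┃                              ┃      ┃
        ┃                              ┃      ┃
        ┃                              ┃━━━━━━┛
        ┃                              ┃       
        ┃                              ┃       
        ┃                              ┃       


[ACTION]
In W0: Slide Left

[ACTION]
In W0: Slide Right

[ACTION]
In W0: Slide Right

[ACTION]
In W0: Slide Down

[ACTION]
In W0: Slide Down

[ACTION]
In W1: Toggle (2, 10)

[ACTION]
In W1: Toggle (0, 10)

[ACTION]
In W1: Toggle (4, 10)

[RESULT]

                                               
        ┏━━━━━━━━━━━━━━━━━━━━━━━━━━━━━━┓       
        ┃ MusicSequencer               ┃       
        ┠──────────────────────────────┨       
        ┃      ▼12345678901234         ┃━━━━━━┓
        ┃   Tom······█·█···█··         ┃      ┃
        ┃  Clap█·█·····█·██··█         ┃──────┨
        ┃ Snare···█·█···███·██         ┃      ┃
        ┃ HiHat█·█······█·····         ┃      ┃
        ┃  Kick███······█·····         ┃      ┃
        ┃  Bass█··········█···         ┃      ┃
        ┃                              ┃      ┃
        ┃                              ┃      ┃
        ┃                              ┃      ┃
        ┃                              ┃      ┃
        ┃                              ┃━━━━━━┛
        ┃                              ┃       
        ┃                              ┃       
        ┃                              ┃       


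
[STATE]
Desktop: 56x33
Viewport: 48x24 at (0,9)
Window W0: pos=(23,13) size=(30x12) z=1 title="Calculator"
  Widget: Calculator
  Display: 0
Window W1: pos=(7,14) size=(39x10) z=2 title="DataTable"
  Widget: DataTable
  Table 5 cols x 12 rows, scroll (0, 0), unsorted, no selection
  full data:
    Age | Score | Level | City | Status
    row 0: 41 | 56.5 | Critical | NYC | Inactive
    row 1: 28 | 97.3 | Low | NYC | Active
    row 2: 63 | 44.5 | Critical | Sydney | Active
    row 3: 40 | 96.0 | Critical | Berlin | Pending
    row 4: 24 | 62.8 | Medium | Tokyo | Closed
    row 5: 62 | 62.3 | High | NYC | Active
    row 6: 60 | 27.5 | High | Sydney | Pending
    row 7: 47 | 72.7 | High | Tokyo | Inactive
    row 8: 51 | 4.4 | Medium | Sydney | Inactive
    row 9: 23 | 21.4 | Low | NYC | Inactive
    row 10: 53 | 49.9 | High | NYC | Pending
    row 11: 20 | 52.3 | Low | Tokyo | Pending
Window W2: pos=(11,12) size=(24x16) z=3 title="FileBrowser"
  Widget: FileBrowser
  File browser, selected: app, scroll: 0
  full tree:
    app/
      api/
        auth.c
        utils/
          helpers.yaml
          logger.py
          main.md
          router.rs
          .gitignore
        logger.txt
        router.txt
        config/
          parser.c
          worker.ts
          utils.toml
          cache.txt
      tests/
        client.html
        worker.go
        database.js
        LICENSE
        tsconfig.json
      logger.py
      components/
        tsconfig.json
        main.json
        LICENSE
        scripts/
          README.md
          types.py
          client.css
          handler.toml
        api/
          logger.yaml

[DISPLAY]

                                                
                                                
                                                
           ┏━━━━━━━━━━━━━━━━━━━━━━┓             
           ┃ FileBrowser          ┃━━━━━━━━━━━━━
       ┏━━━┠──────────────────────┨━━━━━━━━━━┓  
       ┃ Da┃> [-] app/            ┃          ┃──
       ┠───┃    [+] api/          ┃──────────┨  
       ┃Age┃    [+] tests/        ┃tatus     ┃  
       ┃───┃    logger.py         ┃───────   ┃  
       ┃41 ┃    [+] components/   ┃nactive   ┃  
       ┃28 ┃                      ┃ctive     ┃  
       ┃63 ┃                      ┃ctive     ┃  
       ┃40 ┃                      ┃ending    ┃  
       ┗━━━┃                      ┃━━━━━━━━━━┛  
           ┃                      ┃━━━━━━━━━━━━━
           ┃                      ┃             
           ┃                      ┃             
           ┗━━━━━━━━━━━━━━━━━━━━━━┛             
                                                
                                                
                                                
                                                
                                                


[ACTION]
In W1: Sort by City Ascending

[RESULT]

                                                
                                                
                                                
           ┏━━━━━━━━━━━━━━━━━━━━━━┓             
           ┃ FileBrowser          ┃━━━━━━━━━━━━━
       ┏━━━┠──────────────────────┨━━━━━━━━━━┓  
       ┃ Da┃> [-] app/            ┃          ┃──
       ┠───┃    [+] api/          ┃──────────┨  
       ┃Age┃    [+] tests/        ┃tatus     ┃  
       ┃───┃    logger.py         ┃───────   ┃  
       ┃40 ┃    [+] components/   ┃ending    ┃  
       ┃41 ┃                      ┃nactive   ┃  
       ┃28 ┃                      ┃ctive     ┃  
       ┃62 ┃                      ┃ctive     ┃  
       ┗━━━┃                      ┃━━━━━━━━━━┛  
           ┃                      ┃━━━━━━━━━━━━━
           ┃                      ┃             
           ┃                      ┃             
           ┗━━━━━━━━━━━━━━━━━━━━━━┛             
                                                
                                                
                                                
                                                
                                                


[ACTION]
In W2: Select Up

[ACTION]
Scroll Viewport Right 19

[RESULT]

                                                
                                                
                                                
   ┏━━━━━━━━━━━━━━━━━━━━━━┓                     
   ┃ FileBrowser          ┃━━━━━━━━━━━━━━━━━┓   
━━━┠──────────────────────┨━━━━━━━━━━┓      ┃   
 Da┃> [-] app/            ┃          ┃──────┨   
───┃    [+] api/          ┃──────────┨     0┃   
Age┃    [+] tests/        ┃tatus     ┃      ┃   
───┃    logger.py         ┃───────   ┃      ┃   
40 ┃    [+] components/   ┃ending    ┃      ┃   
41 ┃                      ┃nactive   ┃      ┃   
28 ┃                      ┃ctive     ┃      ┃   
62 ┃                      ┃ctive     ┃      ┃   
━━━┃                      ┃━━━━━━━━━━┛      ┃   
   ┃                      ┃━━━━━━━━━━━━━━━━━┛   
   ┃                      ┃                     
   ┃                      ┃                     
   ┗━━━━━━━━━━━━━━━━━━━━━━┛                     
                                                
                                                
                                                
                                                
                                                


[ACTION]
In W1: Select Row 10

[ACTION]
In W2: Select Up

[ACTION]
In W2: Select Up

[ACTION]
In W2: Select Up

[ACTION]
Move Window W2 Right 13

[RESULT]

                                                
                                                
                                                
                ┏━━━━━━━━━━━━━━━━━━━━━━┓        
               ┏┃ FileBrowser          ┃━━━━┓   
━━━━━━━━━━━━━━━━┠──────────────────────┨    ┃   
 DataTable      ┃> [-] app/            ┃────┨   
────────────────┃    [+] api/          ┃   0┃   
Age│Score│Level ┃    [+] tests/        ┃    ┃   
───┼─────┼──────┃    logger.py         ┃    ┃   
40 │96.0 │Critic┃    [+] components/   ┃    ┃   
41 │56.5 │Critic┃                      ┃    ┃   
28 │97.3 │Low   ┃                      ┃    ┃   
62 │62.3 │High  ┃                      ┃    ┃   
━━━━━━━━━━━━━━━━┃                      ┃    ┃   
               ┗┃                      ┃━━━━┛   
                ┃                      ┃        
                ┃                      ┃        
                ┗━━━━━━━━━━━━━━━━━━━━━━┛        
                                                
                                                
                                                
                                                
                                                


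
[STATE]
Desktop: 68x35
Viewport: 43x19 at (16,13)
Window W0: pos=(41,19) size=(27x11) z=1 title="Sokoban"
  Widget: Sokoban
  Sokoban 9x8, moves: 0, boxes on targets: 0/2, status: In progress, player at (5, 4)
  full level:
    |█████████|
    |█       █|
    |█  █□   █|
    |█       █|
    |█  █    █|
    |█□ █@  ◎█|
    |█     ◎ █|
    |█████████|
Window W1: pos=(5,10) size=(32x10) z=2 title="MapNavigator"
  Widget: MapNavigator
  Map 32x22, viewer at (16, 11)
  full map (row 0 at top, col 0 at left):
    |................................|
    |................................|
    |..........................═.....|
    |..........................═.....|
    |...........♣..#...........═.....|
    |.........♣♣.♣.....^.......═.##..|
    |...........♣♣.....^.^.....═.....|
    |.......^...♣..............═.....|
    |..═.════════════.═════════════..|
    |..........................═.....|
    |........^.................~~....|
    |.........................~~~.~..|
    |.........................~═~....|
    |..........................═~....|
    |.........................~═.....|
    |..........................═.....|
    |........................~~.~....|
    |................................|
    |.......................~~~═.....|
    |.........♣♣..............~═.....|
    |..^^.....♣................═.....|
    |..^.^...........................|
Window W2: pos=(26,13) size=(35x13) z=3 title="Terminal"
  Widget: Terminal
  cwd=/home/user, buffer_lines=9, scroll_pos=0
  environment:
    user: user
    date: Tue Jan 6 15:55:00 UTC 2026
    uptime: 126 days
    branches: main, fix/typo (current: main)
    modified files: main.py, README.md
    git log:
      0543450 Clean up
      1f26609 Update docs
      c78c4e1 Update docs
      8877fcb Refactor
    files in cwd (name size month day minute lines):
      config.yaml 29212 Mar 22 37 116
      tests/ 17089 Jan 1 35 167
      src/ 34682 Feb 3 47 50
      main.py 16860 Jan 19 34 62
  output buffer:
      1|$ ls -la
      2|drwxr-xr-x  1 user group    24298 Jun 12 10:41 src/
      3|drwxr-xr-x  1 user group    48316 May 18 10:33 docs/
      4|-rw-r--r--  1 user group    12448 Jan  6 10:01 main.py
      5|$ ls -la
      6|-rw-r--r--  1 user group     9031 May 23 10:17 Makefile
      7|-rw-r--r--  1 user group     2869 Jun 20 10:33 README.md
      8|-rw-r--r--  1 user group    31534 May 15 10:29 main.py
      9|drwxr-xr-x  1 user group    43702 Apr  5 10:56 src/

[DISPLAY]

═════.════┏━━━━━━━━━━━━━━━━━━━━━━━━━━━━━━━━
..........┃ Terminal                       
..........┠────────────────────────────────
.....@....┃$ ls -la                        
..........┃drwxr-xr-x  1 user group    2429
..........┃drwxr-xr-x  1 user group    4831
━━━━━━━━━━┃-rw-r--r--  1 user group    1244
          ┃$ ls -la                        
          ┃-rw-r--r--  1 user group     903
          ┃-rw-r--r--  1 user group     286
          ┃-rw-r--r--  1 user group    3153
          ┃drwxr-xr-x  1 user group    4370
          ┗━━━━━━━━━━━━━━━━━━━━━━━━━━━━━━━━
                         ┃█  █    █        
                         ┃█□ █@  ◎█        
                         ┃█     ◎ █        
                         ┗━━━━━━━━━━━━━━━━━
                                           
                                           


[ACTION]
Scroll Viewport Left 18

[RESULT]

     ┃.═.════════════.════┏━━━━━━━━━━━━━━━━
     ┃....................┃ Terminal       
     ┃.......^............┠────────────────
     ┃...............@....┃$ ls -la        
     ┃....................┃drwxr-xr-x  1 us
     ┃....................┃drwxr-xr-x  1 us
     ┗━━━━━━━━━━━━━━━━━━━━┃-rw-r--r--  1 us
                          ┃$ ls -la        
                          ┃-rw-r--r--  1 us
                          ┃-rw-r--r--  1 us
                          ┃-rw-r--r--  1 us
                          ┃drwxr-xr-x  1 us
                          ┗━━━━━━━━━━━━━━━━
                                         ┃█
                                         ┃█
                                         ┃█
                                         ┗━
                                           
                                           


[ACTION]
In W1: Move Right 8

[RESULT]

     ┃═══════.════════════┏━━━━━━━━━━━━━━━━
     ┃.................═..┃ Terminal       
     ┃.................~~.┠────────────────
     ┃...............@~~~.┃$ ls -la        
     ┃................~═~.┃drwxr-xr-x  1 us
     ┃.................═~.┃drwxr-xr-x  1 us
     ┗━━━━━━━━━━━━━━━━━━━━┃-rw-r--r--  1 us
                          ┃$ ls -la        
                          ┃-rw-r--r--  1 us
                          ┃-rw-r--r--  1 us
                          ┃-rw-r--r--  1 us
                          ┃drwxr-xr-x  1 us
                          ┗━━━━━━━━━━━━━━━━
                                         ┃█
                                         ┃█
                                         ┃█
                                         ┗━
                                           
                                           


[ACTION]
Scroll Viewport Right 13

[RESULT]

.════════════┏━━━━━━━━━━━━━━━━━━━━━━━━━━━━━
..........═..┃ Terminal                    
..........~~.┠─────────────────────────────
........@~~~.┃$ ls -la                     
.........~═~.┃drwxr-xr-x  1 user group    2
..........═~.┃drwxr-xr-x  1 user group    4
━━━━━━━━━━━━━┃-rw-r--r--  1 user group    1
             ┃$ ls -la                     
             ┃-rw-r--r--  1 user group     
             ┃-rw-r--r--  1 user group     
             ┃-rw-r--r--  1 user group    3
             ┃drwxr-xr-x  1 user group    4
             ┗━━━━━━━━━━━━━━━━━━━━━━━━━━━━━
                            ┃█  █    █     
                            ┃█□ █@  ◎█     
                            ┃█     ◎ █     
                            ┗━━━━━━━━━━━━━━
                                           
                                           


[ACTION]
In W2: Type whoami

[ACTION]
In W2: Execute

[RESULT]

.════════════┏━━━━━━━━━━━━━━━━━━━━━━━━━━━━━
..........═..┃ Terminal                    
..........~~.┠─────────────────────────────
........@~~~.┃-rw-r--r--  1 user group    1
.........~═~.┃$ ls -la                     
..........═~.┃-rw-r--r--  1 user group     
━━━━━━━━━━━━━┃-rw-r--r--  1 user group     
             ┃-rw-r--r--  1 user group    3
             ┃drwxr-xr-x  1 user group    4
             ┃$ whoami                     
             ┃user                         
             ┃$ █                          
             ┗━━━━━━━━━━━━━━━━━━━━━━━━━━━━━
                            ┃█  █    █     
                            ┃█□ █@  ◎█     
                            ┃█     ◎ █     
                            ┗━━━━━━━━━━━━━━
                                           
                                           


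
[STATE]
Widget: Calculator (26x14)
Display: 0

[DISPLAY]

                         0
┌───┬───┬───┬───┐         
│ 7 │ 8 │ 9 │ ÷ │         
├───┼───┼───┼───┤         
│ 4 │ 5 │ 6 │ × │         
├───┼───┼───┼───┤         
│ 1 │ 2 │ 3 │ - │         
├───┼───┼───┼───┤         
│ 0 │ . │ = │ + │         
├───┼───┼───┼───┤         
│ C │ MC│ MR│ M+│         
└───┴───┴───┴───┘         
                          
                          


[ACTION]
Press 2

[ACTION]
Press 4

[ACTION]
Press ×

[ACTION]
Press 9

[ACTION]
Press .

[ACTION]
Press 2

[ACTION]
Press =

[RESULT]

                     220.8
┌───┬───┬───┬───┐         
│ 7 │ 8 │ 9 │ ÷ │         
├───┼───┼───┼───┤         
│ 4 │ 5 │ 6 │ × │         
├───┼───┼───┼───┤         
│ 1 │ 2 │ 3 │ - │         
├───┼───┼───┼───┤         
│ 0 │ . │ = │ + │         
├───┼───┼───┼───┤         
│ C │ MC│ MR│ M+│         
└───┴───┴───┴───┘         
                          
                          


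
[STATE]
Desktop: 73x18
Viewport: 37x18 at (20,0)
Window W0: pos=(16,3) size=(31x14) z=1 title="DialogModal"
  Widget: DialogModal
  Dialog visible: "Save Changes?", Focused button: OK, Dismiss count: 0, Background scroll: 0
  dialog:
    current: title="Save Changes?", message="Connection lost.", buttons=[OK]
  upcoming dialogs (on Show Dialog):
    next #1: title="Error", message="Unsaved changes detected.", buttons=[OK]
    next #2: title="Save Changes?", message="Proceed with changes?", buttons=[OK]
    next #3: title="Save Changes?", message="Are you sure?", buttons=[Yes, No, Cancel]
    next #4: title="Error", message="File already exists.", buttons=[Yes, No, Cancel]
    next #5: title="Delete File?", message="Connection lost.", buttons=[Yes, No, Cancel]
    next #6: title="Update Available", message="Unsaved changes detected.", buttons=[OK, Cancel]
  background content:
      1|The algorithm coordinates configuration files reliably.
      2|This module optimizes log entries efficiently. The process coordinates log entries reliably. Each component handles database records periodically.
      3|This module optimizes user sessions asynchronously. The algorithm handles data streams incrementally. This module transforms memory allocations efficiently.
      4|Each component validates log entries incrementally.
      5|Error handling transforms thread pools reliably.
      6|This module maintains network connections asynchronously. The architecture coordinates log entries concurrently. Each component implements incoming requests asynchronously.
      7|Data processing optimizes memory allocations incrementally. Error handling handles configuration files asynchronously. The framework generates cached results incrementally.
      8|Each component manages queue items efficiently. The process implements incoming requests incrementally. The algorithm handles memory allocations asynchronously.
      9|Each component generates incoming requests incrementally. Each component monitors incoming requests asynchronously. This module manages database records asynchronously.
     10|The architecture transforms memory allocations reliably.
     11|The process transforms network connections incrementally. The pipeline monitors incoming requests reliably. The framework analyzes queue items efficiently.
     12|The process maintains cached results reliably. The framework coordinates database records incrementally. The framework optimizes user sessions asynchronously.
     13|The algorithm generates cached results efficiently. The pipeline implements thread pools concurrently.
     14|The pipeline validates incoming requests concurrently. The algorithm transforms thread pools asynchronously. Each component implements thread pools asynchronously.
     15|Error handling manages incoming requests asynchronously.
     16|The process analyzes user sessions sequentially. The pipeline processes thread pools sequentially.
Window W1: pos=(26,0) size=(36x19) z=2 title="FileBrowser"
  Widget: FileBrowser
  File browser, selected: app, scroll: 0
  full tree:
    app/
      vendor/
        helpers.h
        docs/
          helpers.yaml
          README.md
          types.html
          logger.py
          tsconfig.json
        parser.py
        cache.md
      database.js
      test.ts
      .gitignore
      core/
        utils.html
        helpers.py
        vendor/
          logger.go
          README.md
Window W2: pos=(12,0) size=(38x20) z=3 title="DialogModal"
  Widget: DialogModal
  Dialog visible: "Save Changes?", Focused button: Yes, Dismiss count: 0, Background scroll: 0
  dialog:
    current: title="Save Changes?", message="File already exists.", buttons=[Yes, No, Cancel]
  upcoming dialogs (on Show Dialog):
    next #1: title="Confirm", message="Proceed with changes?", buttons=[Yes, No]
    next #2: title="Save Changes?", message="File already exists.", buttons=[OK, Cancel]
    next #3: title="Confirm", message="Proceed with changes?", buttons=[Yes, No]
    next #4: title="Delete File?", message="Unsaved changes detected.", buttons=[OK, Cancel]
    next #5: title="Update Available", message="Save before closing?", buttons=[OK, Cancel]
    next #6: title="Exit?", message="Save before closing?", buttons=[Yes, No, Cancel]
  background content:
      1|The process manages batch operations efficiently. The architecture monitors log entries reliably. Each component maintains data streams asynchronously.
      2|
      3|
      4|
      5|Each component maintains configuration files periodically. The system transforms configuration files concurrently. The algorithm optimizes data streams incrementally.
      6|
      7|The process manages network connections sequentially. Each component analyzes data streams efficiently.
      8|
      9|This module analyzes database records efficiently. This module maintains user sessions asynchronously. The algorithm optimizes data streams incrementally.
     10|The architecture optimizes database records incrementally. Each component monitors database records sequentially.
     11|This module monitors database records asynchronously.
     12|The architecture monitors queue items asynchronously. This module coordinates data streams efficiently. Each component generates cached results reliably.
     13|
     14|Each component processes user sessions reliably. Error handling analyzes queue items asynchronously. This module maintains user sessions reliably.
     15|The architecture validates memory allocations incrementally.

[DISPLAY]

━━━━━━━━━━━━━━━━━━━━━━━━━━━━━┓━━━━━━━
Modal                        ┃       
─────────────────────────────┨───────
cess manages batch operations┃       
                             ┃       
                             ┃       
                             ┃       
mponent maintains configurati┃       
──────────────────────┐      ┃       
    Save Changes?     │nnecti┃       
 File already exists. │      ┃       
 [Yes]  No   Cancel   │record┃       
──────────────────────┘abase ┃       
dule monitors database record┃       
hitecture monitors queue item┃       
                             ┃       
mponent processes user sessio┃       
hitecture validates memory al┃       


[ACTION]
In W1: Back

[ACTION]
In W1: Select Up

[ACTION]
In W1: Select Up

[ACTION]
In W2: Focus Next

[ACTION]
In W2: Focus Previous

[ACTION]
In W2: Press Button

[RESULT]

━━━━━━━━━━━━━━━━━━━━━━━━━━━━━┓━━━━━━━
Modal                        ┃       
─────────────────────────────┨───────
cess manages batch operations┃       
                             ┃       
                             ┃       
                             ┃       
mponent maintains configurati┃       
                             ┃       
cess manages network connecti┃       
                             ┃       
dule analyzes database record┃       
hitecture optimizes database ┃       
dule monitors database record┃       
hitecture monitors queue item┃       
                             ┃       
mponent processes user sessio┃       
hitecture validates memory al┃       
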